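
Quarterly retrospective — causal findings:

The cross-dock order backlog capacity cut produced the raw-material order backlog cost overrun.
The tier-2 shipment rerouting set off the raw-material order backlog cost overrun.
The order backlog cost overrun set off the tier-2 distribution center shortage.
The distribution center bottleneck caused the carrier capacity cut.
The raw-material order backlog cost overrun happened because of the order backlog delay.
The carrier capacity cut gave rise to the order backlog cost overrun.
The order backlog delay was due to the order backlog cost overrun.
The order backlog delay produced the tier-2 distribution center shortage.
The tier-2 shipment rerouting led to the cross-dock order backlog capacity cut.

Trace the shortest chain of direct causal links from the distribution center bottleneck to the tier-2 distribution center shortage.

the distribution center bottleneck → the carrier capacity cut → the order backlog cost overrun → the tier-2 distribution center shortage

the distribution center bottleneck → the carrier capacity cut
the carrier capacity cut → the order backlog cost overrun
the order backlog cost overrun → the tier-2 distribution center shortage
Length: 3 steps.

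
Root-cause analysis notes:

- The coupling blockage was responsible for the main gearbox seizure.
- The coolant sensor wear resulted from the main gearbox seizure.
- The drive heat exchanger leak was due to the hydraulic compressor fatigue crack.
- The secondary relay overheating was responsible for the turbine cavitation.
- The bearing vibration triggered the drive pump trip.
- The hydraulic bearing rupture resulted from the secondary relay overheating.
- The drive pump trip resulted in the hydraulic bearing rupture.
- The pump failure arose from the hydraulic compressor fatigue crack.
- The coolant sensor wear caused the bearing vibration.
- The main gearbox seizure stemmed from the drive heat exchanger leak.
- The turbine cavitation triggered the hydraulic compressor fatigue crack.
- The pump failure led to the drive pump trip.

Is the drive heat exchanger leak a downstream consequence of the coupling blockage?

No

The coupling blockage leads to the main gearbox seizure, the coolant sensor wear, the bearing vibration, the drive pump trip, the hydraulic bearing rupture; the drive heat exchanger leak is not among them.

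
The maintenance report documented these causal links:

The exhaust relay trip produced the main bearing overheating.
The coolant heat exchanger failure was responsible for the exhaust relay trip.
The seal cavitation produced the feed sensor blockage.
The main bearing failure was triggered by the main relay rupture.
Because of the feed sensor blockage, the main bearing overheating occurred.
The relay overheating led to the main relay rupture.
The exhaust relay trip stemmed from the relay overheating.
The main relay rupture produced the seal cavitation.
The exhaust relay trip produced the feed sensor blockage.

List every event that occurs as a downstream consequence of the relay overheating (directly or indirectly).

the exhaust relay trip, the feed sensor blockage, the main bearing failure, the main bearing overheating, the main relay rupture, the seal cavitation

Direct effects: the main relay rupture, the exhaust relay trip.
2 steps out: the seal cavitation, the main bearing failure, the feed sensor blockage, the main bearing overheating.
Not reachable from it: the coolant heat exchanger failure.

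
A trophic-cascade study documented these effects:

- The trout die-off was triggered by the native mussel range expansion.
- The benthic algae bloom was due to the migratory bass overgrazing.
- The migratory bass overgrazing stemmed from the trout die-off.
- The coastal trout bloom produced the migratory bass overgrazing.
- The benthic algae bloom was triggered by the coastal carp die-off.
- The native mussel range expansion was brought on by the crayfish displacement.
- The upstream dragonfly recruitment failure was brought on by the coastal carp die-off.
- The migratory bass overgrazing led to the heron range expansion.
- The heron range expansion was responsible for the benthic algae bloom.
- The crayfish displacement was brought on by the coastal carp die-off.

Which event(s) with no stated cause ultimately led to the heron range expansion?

the coastal carp die-off, the coastal trout bloom

Tracing upstream from the heron range expansion: the heron range expansion ← the migratory bass overgrazing ← the trout die-off ← the native mussel range expansion ← the crayfish displacement ← the coastal carp die-off.
A separate upstream branch: the heron range expansion ← the migratory bass overgrazing ← the coastal trout bloom.
Each of those chain origins has no stated cause.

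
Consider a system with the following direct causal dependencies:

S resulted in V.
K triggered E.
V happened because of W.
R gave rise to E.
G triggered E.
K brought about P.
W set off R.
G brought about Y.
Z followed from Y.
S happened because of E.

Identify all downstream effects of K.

E, P, S, V

Direct effects: E, P.
2 steps out: S.
3 steps out: V.
Not reachable from it: G, Y, W, R, Z.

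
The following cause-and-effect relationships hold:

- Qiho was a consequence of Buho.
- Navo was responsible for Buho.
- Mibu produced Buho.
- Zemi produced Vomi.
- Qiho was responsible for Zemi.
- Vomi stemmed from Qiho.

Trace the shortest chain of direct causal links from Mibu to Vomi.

Mibu → Buho
Buho → Qiho
Qiho → Vomi
Length: 3 steps.

Mibu → Buho → Qiho → Vomi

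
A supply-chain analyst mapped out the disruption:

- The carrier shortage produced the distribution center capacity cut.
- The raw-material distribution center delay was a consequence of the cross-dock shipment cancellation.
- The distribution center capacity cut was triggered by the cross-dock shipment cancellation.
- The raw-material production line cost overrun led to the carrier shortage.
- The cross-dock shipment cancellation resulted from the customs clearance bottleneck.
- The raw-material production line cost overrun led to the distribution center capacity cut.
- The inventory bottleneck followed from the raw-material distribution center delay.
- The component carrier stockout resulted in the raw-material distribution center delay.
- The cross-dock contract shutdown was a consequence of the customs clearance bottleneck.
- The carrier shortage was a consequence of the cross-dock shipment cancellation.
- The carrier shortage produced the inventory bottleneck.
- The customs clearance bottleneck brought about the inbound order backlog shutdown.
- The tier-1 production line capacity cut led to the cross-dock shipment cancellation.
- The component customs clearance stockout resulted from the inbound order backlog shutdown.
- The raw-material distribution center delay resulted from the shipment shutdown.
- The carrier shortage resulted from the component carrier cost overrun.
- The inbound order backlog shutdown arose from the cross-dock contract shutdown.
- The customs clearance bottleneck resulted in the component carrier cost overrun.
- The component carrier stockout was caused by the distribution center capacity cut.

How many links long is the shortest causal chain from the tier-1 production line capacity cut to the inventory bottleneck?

Shortest chain: the tier-1 production line capacity cut → the cross-dock shipment cancellation → the carrier shortage → the inventory bottleneck.

3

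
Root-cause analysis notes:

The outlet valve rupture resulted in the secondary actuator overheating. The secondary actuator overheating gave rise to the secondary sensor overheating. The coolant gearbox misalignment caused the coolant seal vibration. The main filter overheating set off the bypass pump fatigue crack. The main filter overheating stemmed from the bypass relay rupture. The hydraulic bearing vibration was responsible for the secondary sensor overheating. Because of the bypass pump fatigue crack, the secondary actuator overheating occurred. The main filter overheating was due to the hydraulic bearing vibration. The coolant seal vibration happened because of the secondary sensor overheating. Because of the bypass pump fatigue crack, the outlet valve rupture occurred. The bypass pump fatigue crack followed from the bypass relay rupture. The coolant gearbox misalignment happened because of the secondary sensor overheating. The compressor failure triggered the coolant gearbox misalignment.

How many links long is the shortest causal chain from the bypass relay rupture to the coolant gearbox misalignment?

Shortest chain: the bypass relay rupture → the bypass pump fatigue crack → the secondary actuator overheating → the secondary sensor overheating → the coolant gearbox misalignment.

4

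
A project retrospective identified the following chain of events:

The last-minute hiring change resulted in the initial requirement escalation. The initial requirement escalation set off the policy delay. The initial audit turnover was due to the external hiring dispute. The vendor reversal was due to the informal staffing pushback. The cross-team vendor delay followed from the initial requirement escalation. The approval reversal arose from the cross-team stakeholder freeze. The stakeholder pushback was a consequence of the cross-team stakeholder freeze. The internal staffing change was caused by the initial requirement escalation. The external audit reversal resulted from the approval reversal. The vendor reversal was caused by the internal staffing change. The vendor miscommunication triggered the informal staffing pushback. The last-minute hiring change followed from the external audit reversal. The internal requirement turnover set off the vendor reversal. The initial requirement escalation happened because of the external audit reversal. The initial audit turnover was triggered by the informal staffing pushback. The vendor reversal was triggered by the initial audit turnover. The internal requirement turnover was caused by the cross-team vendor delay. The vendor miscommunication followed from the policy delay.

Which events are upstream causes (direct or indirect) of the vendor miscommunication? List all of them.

the approval reversal, the cross-team stakeholder freeze, the external audit reversal, the initial requirement escalation, the last-minute hiring change, the policy delay

Immediate cause of the vendor miscommunication: the policy delay.
Further upstream: the cross-team stakeholder freeze, the approval reversal, the external audit reversal, the last-minute hiring change, the initial requirement escalation.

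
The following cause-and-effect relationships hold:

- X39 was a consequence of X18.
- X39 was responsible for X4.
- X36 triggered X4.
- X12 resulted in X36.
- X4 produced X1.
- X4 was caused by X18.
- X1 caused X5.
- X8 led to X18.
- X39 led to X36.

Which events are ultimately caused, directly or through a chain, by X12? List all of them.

X1, X36, X4, X5

Direct effects: X36.
2 steps out: X4.
3 steps out: X1.
4 steps out: X5.
Not reachable from it: X8, X18, X39.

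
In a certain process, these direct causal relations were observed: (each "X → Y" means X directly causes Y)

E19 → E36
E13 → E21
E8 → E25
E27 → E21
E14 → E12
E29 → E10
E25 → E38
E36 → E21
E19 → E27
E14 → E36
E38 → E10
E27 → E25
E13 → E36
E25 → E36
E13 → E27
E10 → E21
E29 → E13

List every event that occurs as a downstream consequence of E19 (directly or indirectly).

Direct effects: E27, E36.
2 steps out: E25, E21.
3 steps out: E38.
4 steps out: E10.
Not reachable from it: E8, E29, E14, E13, E12.

E10, E21, E25, E27, E36, E38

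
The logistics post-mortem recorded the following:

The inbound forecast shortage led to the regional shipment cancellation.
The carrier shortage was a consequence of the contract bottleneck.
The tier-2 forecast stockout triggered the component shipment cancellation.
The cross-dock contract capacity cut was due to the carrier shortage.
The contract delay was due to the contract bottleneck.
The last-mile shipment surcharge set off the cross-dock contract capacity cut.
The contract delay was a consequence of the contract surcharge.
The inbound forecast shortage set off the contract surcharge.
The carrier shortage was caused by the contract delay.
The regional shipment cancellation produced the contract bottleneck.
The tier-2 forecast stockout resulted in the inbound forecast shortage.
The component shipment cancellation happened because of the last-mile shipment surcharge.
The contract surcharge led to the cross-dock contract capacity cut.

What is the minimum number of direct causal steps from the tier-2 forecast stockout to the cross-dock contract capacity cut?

Shortest chain: the tier-2 forecast stockout → the inbound forecast shortage → the contract surcharge → the cross-dock contract capacity cut.

3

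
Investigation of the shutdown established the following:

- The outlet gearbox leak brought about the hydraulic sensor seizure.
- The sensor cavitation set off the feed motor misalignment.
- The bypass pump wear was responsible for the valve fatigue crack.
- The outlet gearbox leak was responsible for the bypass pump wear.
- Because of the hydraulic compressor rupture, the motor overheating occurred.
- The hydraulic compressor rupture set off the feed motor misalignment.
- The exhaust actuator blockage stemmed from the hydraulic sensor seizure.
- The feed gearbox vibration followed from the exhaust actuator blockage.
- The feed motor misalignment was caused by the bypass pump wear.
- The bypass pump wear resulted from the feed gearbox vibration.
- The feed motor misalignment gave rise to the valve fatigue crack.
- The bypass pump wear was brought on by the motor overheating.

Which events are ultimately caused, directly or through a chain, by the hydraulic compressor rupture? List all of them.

Direct effects: the motor overheating, the feed motor misalignment.
2 steps out: the bypass pump wear, the valve fatigue crack.
Not reachable from it: the outlet gearbox leak, the sensor cavitation, the hydraulic sensor seizure, the exhaust actuator blockage, the feed gearbox vibration.

the bypass pump wear, the feed motor misalignment, the motor overheating, the valve fatigue crack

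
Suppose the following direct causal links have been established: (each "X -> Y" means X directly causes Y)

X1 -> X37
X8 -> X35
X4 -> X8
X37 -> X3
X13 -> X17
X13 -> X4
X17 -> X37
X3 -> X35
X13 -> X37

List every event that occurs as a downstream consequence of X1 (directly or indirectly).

X3, X35, X37

Direct effects: X37.
2 steps out: X3.
3 steps out: X35.
Not reachable from it: X13, X17, X4, X8.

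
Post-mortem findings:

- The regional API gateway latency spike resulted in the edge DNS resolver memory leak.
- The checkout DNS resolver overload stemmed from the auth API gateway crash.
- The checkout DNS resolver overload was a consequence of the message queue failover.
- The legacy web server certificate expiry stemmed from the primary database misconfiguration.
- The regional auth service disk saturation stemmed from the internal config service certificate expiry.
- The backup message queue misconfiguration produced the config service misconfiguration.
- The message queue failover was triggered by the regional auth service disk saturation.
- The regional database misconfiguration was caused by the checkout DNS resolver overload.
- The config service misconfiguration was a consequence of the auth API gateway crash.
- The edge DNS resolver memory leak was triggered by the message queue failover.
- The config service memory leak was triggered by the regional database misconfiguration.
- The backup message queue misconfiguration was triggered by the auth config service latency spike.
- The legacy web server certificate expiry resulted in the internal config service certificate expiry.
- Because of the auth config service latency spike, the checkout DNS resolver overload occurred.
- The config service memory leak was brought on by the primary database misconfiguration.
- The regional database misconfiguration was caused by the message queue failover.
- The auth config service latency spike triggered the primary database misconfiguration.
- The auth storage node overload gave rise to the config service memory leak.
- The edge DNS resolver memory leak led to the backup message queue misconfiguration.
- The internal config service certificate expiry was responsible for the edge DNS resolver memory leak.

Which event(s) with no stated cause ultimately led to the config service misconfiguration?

the auth API gateway crash, the auth config service latency spike, the regional API gateway latency spike

Tracing upstream from the config service misconfiguration: the config service misconfiguration ← the backup message queue misconfiguration ← the edge DNS resolver memory leak ← the regional API gateway latency spike.
A separate upstream branch: the config service misconfiguration ← the backup message queue misconfiguration ← the auth config service latency spike.
A separate upstream branch: the config service misconfiguration ← the auth API gateway crash.
Each of those chain origins has no stated cause.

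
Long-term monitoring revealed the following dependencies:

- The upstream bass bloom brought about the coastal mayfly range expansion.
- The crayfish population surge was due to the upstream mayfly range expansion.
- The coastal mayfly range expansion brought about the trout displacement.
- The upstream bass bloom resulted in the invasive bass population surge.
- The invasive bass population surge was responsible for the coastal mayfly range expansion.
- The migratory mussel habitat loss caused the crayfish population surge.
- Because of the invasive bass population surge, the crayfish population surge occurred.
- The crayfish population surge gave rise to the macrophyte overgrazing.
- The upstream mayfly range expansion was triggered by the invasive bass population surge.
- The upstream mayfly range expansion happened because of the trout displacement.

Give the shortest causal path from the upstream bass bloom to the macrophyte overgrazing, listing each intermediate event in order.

the upstream bass bloom → the invasive bass population surge → the crayfish population surge → the macrophyte overgrazing

the upstream bass bloom → the invasive bass population surge
the invasive bass population surge → the crayfish population surge
the crayfish population surge → the macrophyte overgrazing
Length: 3 steps.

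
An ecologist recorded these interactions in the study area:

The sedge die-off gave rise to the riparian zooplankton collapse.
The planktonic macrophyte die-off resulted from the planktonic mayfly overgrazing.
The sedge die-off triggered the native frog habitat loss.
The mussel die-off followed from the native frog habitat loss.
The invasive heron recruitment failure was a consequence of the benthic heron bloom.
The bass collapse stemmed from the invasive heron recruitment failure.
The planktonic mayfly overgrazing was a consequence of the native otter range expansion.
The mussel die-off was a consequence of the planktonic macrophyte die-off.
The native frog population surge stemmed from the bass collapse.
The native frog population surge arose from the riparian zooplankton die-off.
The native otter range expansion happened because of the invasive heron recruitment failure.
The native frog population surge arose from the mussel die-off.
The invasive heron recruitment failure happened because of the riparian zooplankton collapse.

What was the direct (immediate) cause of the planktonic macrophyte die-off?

Upstream contributors include the sedge die-off, the benthic heron bloom, the riparian zooplankton collapse, the invasive heron recruitment failure, the native otter range expansion, but only the planktonic mayfly overgrazing feeds directly into the planktonic macrophyte die-off.

the planktonic mayfly overgrazing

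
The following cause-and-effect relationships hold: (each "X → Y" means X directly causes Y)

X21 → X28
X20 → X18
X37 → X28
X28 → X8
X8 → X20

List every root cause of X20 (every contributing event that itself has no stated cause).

Tracing upstream from X20: X20 ← X8 ← X28 ← X21.
A separate upstream branch: X20 ← X8 ← X28 ← X37.
Each of those chain origins has no stated cause.

X21, X37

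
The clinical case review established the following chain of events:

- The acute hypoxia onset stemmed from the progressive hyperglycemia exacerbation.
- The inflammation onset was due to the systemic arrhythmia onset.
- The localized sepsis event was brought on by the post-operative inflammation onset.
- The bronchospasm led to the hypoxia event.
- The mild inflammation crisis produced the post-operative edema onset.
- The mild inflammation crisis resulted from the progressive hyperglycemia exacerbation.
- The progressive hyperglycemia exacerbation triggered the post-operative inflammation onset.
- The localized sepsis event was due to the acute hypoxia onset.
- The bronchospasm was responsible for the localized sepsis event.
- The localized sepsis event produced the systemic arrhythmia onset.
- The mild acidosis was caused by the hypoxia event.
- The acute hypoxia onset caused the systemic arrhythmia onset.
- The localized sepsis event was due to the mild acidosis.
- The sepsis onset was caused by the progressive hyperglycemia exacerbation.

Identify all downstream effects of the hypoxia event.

the inflammation onset, the localized sepsis event, the mild acidosis, the systemic arrhythmia onset

Direct effects: the mild acidosis.
2 steps out: the localized sepsis event.
3 steps out: the systemic arrhythmia onset.
4 steps out: the inflammation onset.
Not reachable from it: the progressive hyperglycemia exacerbation, the sepsis onset, the mild inflammation crisis, the post-operative inflammation onset, the bronchospasm, the acute hypoxia onset, the post-operative edema onset.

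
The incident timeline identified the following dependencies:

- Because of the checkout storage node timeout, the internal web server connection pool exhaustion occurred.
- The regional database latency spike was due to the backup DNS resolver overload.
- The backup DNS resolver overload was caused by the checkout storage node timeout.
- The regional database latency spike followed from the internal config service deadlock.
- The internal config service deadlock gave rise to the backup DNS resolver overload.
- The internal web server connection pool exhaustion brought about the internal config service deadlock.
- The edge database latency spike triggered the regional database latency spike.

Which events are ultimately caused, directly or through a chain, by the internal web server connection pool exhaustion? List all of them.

Direct effects: the internal config service deadlock.
2 steps out: the backup DNS resolver overload, the regional database latency spike.
Not reachable from it: the checkout storage node timeout, the edge database latency spike.

the backup DNS resolver overload, the internal config service deadlock, the regional database latency spike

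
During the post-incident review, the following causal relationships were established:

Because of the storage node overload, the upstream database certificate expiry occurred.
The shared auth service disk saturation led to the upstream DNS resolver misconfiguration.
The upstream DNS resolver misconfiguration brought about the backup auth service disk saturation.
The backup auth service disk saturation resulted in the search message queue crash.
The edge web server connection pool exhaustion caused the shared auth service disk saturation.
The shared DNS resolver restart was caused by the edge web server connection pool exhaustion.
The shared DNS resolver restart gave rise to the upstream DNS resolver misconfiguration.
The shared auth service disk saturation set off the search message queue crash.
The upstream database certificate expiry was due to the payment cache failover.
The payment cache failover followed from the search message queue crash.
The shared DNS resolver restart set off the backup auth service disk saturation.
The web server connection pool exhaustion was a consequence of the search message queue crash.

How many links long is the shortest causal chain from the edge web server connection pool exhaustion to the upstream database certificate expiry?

4

Shortest chain: the edge web server connection pool exhaustion → the shared auth service disk saturation → the search message queue crash → the payment cache failover → the upstream database certificate expiry.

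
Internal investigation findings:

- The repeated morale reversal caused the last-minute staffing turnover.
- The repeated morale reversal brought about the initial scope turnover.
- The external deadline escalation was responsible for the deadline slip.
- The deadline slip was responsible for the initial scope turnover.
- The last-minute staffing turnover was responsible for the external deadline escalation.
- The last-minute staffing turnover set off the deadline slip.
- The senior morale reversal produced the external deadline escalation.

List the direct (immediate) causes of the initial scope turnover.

Upstream contributors include the last-minute staffing turnover, the external deadline escalation, the senior morale reversal, but only the deadline slip, the repeated morale reversal feed directly into the initial scope turnover.

the deadline slip, the repeated morale reversal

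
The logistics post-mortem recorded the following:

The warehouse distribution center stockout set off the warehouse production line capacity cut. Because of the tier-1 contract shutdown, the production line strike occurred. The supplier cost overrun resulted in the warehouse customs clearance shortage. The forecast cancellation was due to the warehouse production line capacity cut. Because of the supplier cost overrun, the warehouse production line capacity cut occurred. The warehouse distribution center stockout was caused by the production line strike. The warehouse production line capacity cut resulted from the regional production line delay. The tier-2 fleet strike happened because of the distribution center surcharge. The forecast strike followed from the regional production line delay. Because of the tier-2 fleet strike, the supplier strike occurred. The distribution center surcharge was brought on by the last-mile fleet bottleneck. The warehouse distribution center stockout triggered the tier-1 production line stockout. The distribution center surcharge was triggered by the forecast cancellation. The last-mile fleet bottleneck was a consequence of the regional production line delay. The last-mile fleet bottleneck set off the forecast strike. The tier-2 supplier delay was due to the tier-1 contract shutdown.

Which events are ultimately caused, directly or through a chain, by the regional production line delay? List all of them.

Direct effects: the warehouse production line capacity cut, the last-mile fleet bottleneck, the forecast strike.
2 steps out: the forecast cancellation, the distribution center surcharge.
3 steps out: the tier-2 fleet strike.
4 steps out: the supplier strike.
Not reachable from it: the tier-1 contract shutdown, the tier-2 supplier delay, the production line strike, the supplier cost overrun, the warehouse distribution center stockout, the tier-1 production line stockout, the warehouse customs clearance shortage.

the distribution center surcharge, the forecast cancellation, the forecast strike, the last-mile fleet bottleneck, the supplier strike, the tier-2 fleet strike, the warehouse production line capacity cut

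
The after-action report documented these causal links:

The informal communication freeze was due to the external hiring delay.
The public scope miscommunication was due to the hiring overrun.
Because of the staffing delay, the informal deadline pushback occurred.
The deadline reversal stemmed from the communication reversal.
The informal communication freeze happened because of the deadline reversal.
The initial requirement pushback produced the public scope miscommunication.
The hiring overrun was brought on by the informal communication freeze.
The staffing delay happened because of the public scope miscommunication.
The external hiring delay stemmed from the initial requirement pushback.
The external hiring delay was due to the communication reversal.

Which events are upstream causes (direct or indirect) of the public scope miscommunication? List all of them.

Immediate causes of the public scope miscommunication: the initial requirement pushback, the hiring overrun.
Further upstream: the communication reversal, the deadline reversal, the external hiring delay, the informal communication freeze.

the communication reversal, the deadline reversal, the external hiring delay, the hiring overrun, the informal communication freeze, the initial requirement pushback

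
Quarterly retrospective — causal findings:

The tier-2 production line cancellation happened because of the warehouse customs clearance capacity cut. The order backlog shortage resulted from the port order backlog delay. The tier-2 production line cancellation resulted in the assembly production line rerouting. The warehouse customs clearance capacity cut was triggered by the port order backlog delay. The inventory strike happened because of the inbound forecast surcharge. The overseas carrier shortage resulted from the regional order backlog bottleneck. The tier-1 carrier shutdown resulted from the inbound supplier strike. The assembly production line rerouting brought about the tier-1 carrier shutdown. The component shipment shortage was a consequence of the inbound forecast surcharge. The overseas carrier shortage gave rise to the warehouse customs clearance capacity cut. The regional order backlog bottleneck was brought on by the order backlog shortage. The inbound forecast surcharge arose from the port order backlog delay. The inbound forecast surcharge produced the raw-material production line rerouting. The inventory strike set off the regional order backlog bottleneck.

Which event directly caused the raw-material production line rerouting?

the inbound forecast surcharge

Upstream contributors include the port order backlog delay, but only the inbound forecast surcharge feeds directly into the raw-material production line rerouting.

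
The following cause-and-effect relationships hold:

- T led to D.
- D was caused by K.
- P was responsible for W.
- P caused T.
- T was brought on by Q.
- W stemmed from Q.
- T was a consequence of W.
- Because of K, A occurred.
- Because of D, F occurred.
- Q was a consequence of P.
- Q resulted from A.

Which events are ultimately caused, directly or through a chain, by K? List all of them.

A, D, F, Q, T, W

Direct effects: A, D.
2 steps out: Q, F.
3 steps out: W, T.
Not reachable from it: P.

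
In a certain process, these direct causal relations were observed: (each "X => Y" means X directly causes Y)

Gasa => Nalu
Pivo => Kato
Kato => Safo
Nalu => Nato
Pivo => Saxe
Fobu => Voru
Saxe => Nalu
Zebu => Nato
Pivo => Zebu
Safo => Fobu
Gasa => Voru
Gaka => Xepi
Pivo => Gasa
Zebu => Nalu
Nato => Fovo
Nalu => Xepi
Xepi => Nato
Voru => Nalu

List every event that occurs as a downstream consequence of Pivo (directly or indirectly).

Direct effects: Kato, Saxe, Gasa, Zebu.
2 steps out: Safo, Voru, Nalu, Nato.
3 steps out: Fobu, Xepi, Fovo.
Not reachable from it: Gaka.

Fobu, Fovo, Gasa, Kato, Nalu, Nato, Safo, Saxe, Voru, Xepi, Zebu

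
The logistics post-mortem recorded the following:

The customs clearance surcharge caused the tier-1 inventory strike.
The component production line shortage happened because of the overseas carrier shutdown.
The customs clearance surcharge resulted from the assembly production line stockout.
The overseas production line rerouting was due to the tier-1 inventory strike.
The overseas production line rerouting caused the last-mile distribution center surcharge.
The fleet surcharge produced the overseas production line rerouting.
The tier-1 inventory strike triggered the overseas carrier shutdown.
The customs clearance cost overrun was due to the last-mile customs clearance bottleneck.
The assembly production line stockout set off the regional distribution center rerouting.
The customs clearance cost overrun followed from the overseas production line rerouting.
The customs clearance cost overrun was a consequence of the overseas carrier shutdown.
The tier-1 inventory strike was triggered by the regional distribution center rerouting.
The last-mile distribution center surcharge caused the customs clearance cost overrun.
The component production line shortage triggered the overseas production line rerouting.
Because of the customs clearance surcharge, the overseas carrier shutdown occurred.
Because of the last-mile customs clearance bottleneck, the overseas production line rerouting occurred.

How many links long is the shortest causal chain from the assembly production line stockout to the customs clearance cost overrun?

Shortest chain: the assembly production line stockout → the customs clearance surcharge → the overseas carrier shutdown → the customs clearance cost overrun.

3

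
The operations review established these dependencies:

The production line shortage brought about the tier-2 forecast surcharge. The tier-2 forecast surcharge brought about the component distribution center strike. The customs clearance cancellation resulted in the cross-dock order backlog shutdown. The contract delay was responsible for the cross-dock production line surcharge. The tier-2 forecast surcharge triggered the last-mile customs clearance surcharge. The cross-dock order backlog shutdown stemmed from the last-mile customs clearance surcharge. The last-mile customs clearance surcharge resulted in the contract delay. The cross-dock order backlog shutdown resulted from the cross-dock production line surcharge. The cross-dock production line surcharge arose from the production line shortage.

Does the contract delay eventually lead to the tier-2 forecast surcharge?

The contract delay leads to the cross-dock production line surcharge, the cross-dock order backlog shutdown; the tier-2 forecast surcharge is not among them.

No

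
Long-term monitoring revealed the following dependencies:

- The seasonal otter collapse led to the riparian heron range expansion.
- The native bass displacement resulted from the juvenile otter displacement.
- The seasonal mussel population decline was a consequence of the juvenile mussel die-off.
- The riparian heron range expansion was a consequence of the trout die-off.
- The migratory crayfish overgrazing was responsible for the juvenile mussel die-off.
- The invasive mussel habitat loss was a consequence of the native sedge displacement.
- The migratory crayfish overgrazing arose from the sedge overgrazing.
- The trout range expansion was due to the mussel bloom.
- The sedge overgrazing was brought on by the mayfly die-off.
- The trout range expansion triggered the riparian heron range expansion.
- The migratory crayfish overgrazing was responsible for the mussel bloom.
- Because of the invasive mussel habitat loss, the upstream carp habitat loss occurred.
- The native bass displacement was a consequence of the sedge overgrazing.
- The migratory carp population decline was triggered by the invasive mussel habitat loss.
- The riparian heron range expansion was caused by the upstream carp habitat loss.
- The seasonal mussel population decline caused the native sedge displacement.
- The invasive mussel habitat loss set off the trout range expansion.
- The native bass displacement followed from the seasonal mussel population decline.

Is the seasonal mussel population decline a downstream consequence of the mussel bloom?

The mussel bloom leads to the trout range expansion, the riparian heron range expansion; the seasonal mussel population decline is not among them.

No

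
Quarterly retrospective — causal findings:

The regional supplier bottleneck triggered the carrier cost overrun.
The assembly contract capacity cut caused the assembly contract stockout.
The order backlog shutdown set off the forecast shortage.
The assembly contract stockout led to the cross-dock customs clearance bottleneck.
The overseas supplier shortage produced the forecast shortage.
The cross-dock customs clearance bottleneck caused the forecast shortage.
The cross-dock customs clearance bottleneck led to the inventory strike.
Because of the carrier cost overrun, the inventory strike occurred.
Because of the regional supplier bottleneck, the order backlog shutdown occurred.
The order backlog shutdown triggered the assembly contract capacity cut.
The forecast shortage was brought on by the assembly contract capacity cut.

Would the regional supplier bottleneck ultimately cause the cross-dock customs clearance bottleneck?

Yes

There is a causal chain: the regional supplier bottleneck → the order backlog shutdown → the assembly contract capacity cut → the assembly contract stockout → the cross-dock customs clearance bottleneck.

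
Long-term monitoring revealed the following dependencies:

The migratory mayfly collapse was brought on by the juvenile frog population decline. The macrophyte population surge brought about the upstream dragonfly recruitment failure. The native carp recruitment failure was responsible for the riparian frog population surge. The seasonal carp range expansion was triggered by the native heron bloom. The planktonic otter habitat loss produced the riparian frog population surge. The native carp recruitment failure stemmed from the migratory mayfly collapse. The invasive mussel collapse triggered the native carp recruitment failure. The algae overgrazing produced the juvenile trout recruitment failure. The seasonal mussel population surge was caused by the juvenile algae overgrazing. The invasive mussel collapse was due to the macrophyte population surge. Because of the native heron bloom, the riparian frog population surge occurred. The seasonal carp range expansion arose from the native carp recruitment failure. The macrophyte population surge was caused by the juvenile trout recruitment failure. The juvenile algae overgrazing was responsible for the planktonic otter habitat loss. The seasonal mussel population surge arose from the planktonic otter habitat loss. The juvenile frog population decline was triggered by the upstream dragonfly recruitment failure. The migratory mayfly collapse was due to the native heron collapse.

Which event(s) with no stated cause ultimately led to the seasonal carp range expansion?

Tracing upstream from the seasonal carp range expansion: the seasonal carp range expansion ← the native carp recruitment failure ← the invasive mussel collapse ← the macrophyte population surge ← the juvenile trout recruitment failure ← the algae overgrazing.
A separate upstream branch: the seasonal carp range expansion ← the native carp recruitment failure ← the migratory mayfly collapse ← the native heron collapse.
A separate upstream branch: the seasonal carp range expansion ← the native heron bloom.
Each of those chain origins has no stated cause.

the algae overgrazing, the native heron bloom, the native heron collapse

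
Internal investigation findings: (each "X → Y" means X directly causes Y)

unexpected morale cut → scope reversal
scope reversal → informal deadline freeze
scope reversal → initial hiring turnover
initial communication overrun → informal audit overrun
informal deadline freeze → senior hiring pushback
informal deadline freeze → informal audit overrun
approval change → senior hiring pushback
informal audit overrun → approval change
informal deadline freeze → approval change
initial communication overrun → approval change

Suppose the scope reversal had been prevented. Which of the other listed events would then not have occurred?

Downstream of the scope reversal: the informal deadline freeze, the informal audit overrun, the initial hiring turnover, the approval change, the senior hiring pushback.
Of those, still caused via another path: the informal audit overrun, the approval change, the senior hiring pushback.
The remainder have no surviving cause.

the informal deadline freeze, the initial hiring turnover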